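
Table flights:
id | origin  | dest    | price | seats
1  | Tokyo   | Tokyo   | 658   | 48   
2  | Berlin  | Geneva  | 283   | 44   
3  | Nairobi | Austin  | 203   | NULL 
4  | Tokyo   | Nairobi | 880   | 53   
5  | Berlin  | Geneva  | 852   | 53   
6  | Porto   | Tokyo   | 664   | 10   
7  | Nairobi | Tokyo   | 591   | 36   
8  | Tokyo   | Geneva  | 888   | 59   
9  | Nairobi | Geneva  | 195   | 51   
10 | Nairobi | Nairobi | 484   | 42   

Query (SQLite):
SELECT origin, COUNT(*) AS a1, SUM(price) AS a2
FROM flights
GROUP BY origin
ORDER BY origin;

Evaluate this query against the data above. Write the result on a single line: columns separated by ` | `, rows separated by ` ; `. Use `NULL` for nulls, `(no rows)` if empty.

Berlin | 2 | 1135 ; Nairobi | 4 | 1473 ; Porto | 1 | 664 ; Tokyo | 3 | 2426

Group flights by origin.
Per group compute: COUNT(*), SUM(price).
  Berlin: ids {2, 5} → COUNT(*)=2, SUM(price)=1135
  Nairobi: ids {3, 7, 9, 10} → COUNT(*)=4, SUM(price)=1473
  Porto: ids {6} → COUNT(*)=1, SUM(price)=664
  Tokyo: ids {1, 4, 8} → COUNT(*)=3, SUM(price)=2426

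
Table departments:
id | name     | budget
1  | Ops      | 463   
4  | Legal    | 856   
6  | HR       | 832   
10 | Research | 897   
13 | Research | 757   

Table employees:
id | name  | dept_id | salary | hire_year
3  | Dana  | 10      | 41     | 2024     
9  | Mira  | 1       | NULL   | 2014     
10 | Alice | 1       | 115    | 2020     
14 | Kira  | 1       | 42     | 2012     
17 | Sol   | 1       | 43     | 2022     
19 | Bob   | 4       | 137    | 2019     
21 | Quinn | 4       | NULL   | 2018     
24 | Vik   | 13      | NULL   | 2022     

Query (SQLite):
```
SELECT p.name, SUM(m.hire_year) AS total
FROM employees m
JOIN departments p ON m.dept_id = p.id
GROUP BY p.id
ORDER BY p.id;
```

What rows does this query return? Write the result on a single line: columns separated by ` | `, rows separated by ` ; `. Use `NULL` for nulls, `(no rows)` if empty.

Join each employees row to its departments via dept_id.
Group joined rows by departments.id; compute SUM(m.hire_year) per group.
  1: ids {9, 10, 14, 17} → SUM(m.hire_year)=8068
  4: ids {19, 21} → SUM(m.hire_year)=4037
  10: ids {3} → SUM(m.hire_year)=2024
  13: ids {24} → SUM(m.hire_year)=2022

Ops | 8068 ; Legal | 4037 ; Research | 2024 ; Research | 2022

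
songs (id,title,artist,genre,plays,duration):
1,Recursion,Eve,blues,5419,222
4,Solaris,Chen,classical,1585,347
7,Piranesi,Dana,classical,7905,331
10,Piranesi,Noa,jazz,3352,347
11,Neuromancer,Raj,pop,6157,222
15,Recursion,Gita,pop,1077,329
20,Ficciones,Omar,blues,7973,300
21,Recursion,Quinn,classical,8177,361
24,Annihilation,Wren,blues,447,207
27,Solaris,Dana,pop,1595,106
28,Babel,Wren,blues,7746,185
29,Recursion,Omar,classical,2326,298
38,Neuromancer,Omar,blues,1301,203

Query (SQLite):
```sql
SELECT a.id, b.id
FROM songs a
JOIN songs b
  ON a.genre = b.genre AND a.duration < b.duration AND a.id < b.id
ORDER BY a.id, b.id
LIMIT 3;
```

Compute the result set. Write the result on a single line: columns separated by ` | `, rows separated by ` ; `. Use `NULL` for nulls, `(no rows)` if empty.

Pairs (a,b) with same genre, a.duration < b.duration, a.id < b.id.
genre groups: blues:{1,20,24,28,38} classical:{4,7,21,29} jazz:{10} pop:{11,15,27}
Ordered by (a.id, b.id); first 3.

1 | 20 ; 4 | 21 ; 7 | 21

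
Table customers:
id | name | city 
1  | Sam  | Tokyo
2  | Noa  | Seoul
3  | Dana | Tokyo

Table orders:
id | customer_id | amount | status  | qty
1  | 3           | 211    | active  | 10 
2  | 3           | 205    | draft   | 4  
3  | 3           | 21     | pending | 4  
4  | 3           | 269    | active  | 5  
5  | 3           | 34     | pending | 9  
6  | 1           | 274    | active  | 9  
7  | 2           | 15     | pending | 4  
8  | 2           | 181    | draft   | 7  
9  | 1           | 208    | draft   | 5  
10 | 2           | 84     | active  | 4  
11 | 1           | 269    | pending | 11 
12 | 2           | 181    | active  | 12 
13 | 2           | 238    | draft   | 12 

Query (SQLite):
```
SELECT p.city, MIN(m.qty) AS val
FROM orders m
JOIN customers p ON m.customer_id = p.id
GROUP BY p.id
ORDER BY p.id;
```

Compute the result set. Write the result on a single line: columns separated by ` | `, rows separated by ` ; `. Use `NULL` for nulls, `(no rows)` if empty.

Tokyo | 5 ; Seoul | 4 ; Tokyo | 4

Join each orders row to its customers via customer_id.
Group joined rows by customers.id; compute MIN(m.qty) per group.
  1: ids {6, 9, 11} → MIN(m.qty)=5
  2: ids {7, 8, 10, 12, 13} → MIN(m.qty)=4
  3: ids {1, 2, 3, 4, 5} → MIN(m.qty)=4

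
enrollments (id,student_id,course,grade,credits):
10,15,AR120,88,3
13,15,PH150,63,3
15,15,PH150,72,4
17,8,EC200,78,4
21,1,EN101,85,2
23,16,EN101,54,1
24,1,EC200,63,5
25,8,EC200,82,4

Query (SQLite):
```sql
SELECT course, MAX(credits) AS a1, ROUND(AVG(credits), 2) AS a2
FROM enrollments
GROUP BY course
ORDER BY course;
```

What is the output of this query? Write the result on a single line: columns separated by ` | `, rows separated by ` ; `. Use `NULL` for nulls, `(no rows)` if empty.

AR120 | 3 | 3 ; EC200 | 5 | 4.33 ; EN101 | 2 | 1.5 ; PH150 | 4 | 3.5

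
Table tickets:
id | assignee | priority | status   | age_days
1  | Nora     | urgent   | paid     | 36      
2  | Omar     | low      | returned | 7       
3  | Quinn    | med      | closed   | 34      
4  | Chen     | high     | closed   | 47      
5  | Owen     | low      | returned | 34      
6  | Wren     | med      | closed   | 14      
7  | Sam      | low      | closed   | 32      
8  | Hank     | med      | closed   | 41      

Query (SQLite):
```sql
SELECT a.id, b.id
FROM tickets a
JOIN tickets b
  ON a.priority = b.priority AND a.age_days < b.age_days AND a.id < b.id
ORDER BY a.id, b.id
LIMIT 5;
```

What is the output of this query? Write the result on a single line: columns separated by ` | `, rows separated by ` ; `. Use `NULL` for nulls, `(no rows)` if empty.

Pairs (a,b) with same priority, a.age_days < b.age_days, a.id < b.id.
priority groups: high:{4} low:{2,5,7} med:{3,6,8} urgent:{1}
Ordered by (a.id, b.id); first 5.

2 | 5 ; 2 | 7 ; 3 | 8 ; 6 | 8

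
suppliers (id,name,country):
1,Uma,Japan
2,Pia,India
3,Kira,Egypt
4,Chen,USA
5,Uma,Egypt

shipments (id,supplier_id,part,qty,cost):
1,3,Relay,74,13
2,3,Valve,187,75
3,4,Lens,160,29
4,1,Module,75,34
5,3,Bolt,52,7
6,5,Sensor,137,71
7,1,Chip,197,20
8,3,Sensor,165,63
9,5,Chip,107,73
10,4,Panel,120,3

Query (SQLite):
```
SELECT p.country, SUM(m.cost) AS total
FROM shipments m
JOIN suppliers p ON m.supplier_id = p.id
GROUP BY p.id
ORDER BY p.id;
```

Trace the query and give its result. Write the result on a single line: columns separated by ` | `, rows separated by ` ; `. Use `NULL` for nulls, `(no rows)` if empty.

Japan | 54 ; Egypt | 158 ; USA | 32 ; Egypt | 144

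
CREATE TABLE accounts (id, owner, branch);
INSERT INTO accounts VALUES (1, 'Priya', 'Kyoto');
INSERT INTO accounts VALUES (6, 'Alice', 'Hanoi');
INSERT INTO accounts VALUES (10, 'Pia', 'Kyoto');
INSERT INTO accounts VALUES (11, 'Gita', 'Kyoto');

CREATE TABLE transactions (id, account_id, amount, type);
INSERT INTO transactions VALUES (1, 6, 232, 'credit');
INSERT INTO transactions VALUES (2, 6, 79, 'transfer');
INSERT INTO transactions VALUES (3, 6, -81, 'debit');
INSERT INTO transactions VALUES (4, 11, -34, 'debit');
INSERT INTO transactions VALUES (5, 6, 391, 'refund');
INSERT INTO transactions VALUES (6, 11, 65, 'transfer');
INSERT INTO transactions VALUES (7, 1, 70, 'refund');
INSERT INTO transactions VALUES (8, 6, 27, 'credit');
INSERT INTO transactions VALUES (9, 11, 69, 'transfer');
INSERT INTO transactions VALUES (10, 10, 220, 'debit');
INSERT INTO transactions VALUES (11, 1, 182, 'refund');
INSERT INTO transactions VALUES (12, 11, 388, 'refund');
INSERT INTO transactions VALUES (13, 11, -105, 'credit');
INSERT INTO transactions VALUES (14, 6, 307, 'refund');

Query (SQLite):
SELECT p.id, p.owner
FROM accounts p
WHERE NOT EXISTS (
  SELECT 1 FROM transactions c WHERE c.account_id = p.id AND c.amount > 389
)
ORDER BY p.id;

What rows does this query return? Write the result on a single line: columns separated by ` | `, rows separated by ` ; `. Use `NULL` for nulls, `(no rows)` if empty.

1 | Priya ; 10 | Pia ; 11 | Gita

For each accounts row, check whether any transactions with matching account_id has amount > 389.
Keep rows where that is false.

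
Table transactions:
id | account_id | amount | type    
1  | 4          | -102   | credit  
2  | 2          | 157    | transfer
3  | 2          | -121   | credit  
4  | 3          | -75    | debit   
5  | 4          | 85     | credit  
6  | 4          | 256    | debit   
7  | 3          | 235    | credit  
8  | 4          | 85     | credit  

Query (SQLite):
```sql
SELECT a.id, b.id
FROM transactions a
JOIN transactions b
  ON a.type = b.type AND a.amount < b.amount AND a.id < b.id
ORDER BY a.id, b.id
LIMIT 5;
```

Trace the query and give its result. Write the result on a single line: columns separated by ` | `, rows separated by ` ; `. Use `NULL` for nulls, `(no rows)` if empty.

Pairs (a,b) with same type, a.amount < b.amount, a.id < b.id.
type groups: credit:{1,3,5,7,8} debit:{4,6} transfer:{2}
Ordered by (a.id, b.id); first 5.

1 | 5 ; 1 | 7 ; 1 | 8 ; 3 | 5 ; 3 | 7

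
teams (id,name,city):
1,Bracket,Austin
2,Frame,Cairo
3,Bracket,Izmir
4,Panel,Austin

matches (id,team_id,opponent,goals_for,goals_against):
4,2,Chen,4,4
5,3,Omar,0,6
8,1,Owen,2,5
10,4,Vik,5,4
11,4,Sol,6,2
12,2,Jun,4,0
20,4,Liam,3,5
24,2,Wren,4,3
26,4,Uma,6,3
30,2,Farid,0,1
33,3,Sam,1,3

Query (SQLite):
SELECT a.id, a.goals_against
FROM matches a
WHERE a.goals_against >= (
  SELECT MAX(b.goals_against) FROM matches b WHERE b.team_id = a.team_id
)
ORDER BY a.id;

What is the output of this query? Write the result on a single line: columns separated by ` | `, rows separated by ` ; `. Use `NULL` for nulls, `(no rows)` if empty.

For each matches row a, compute MAX(goals_against) over rows sharing a.team_id.
Keep row a if a.goals_against >= that per-group MAX.
  team_id=1: MAX(goals_against) = 5
  team_id=2: MAX(goals_against) = 4
  team_id=3: MAX(goals_against) = 6
  team_id=4: MAX(goals_against) = 5

4 | 4 ; 5 | 6 ; 8 | 5 ; 20 | 5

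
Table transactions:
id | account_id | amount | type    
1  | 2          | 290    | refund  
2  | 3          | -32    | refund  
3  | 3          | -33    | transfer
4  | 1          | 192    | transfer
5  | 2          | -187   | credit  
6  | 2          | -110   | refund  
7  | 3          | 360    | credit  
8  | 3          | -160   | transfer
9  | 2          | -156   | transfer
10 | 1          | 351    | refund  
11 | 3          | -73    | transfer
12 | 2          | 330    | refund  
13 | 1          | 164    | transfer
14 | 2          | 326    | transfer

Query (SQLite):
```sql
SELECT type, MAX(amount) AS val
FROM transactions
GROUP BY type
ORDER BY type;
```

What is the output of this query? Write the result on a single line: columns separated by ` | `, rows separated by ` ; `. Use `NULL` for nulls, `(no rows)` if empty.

credit | 360 ; refund | 351 ; transfer | 326

Partition transactions by type; compute MAX(amount) within each group.
  credit: ids {5, 7} → MAX(amount)=360
  refund: ids {1, 2, 6, 10, 12} → MAX(amount)=351
  transfer: ids {3, 4, 8, 9, 11, 13, 14} → MAX(amount)=326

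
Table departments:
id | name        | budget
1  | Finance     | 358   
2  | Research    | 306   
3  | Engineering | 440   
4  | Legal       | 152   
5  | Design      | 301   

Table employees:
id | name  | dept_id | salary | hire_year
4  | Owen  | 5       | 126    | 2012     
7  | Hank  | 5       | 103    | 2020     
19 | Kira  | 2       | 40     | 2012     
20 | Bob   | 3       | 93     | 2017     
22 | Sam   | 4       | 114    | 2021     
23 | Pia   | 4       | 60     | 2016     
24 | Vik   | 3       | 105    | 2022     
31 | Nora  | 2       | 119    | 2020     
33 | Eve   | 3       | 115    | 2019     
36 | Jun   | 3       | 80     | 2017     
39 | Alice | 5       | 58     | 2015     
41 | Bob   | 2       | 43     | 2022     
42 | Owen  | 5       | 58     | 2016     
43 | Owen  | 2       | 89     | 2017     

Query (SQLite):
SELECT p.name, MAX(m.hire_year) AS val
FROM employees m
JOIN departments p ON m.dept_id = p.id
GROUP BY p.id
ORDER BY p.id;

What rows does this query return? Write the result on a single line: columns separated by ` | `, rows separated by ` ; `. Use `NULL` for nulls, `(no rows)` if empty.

Join each employees row to its departments via dept_id.
Group joined rows by departments.id; compute MAX(m.hire_year) per group.
  2: ids {19, 31, 41, 43} → MAX(m.hire_year)=2022
  3: ids {20, 24, 33, 36} → MAX(m.hire_year)=2022
  4: ids {22, 23} → MAX(m.hire_year)=2021
  5: ids {4, 7, 39, 42} → MAX(m.hire_year)=2020

Research | 2022 ; Engineering | 2022 ; Legal | 2021 ; Design | 2020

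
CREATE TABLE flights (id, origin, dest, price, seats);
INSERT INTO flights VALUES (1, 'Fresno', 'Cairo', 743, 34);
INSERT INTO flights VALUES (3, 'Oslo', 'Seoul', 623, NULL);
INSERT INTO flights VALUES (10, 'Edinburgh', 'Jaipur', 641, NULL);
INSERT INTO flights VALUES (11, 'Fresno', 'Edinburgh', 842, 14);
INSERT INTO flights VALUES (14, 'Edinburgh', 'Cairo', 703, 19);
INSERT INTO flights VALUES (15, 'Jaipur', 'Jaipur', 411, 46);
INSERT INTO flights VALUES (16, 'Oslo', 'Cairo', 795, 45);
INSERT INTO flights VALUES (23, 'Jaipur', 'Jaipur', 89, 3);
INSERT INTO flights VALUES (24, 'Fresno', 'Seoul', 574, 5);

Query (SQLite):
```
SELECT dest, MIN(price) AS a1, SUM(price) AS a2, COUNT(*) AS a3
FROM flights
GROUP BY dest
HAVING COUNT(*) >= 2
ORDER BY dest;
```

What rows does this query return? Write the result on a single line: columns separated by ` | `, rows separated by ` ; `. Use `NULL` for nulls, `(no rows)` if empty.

Group flights by dest.
Per group compute: MIN(price), SUM(price), COUNT(*).
HAVING: drop groups with fewer than 2 rows.
  Cairo: ids {1, 14, 16} → MIN(price)=703, SUM(price)=2241, COUNT(*)=3
  Edinburgh: ids {11} → MIN(price)=842, SUM(price)=842, COUNT(*)=1
  Jaipur: ids {10, 15, 23} → MIN(price)=89, SUM(price)=1141, COUNT(*)=3
  Seoul: ids {3, 24} → MIN(price)=574, SUM(price)=1197, COUNT(*)=2

Cairo | 703 | 2241 | 3 ; Jaipur | 89 | 1141 | 3 ; Seoul | 574 | 1197 | 2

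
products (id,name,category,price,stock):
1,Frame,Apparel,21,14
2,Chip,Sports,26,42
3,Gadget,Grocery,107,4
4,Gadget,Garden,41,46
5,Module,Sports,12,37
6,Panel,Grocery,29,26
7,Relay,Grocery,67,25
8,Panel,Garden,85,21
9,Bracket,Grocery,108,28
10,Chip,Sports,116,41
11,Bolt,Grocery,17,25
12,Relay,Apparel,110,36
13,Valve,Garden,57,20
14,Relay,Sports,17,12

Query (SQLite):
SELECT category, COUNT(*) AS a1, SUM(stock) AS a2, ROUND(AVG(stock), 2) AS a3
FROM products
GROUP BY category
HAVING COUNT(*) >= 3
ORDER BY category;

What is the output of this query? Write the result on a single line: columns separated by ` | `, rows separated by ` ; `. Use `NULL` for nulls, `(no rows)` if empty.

Group products by category.
Per group compute: COUNT(*), SUM(stock), ROUND(AVG(stock), 2).
HAVING: drop groups with fewer than 3 rows.
  Apparel: ids {1, 12} → COUNT(*)=2, SUM(stock)=50, ROUND(AVG(stock), 2)=25
  Garden: ids {4, 8, 13} → COUNT(*)=3, SUM(stock)=87, ROUND(AVG(stock), 2)=29
  Grocery: ids {3, 6, 7, 9, 11} → COUNT(*)=5, SUM(stock)=108, ROUND(AVG(stock), 2)=21.6
  Sports: ids {2, 5, 10, 14} → COUNT(*)=4, SUM(stock)=132, ROUND(AVG(stock), 2)=33

Garden | 3 | 87 | 29 ; Grocery | 5 | 108 | 21.6 ; Sports | 4 | 132 | 33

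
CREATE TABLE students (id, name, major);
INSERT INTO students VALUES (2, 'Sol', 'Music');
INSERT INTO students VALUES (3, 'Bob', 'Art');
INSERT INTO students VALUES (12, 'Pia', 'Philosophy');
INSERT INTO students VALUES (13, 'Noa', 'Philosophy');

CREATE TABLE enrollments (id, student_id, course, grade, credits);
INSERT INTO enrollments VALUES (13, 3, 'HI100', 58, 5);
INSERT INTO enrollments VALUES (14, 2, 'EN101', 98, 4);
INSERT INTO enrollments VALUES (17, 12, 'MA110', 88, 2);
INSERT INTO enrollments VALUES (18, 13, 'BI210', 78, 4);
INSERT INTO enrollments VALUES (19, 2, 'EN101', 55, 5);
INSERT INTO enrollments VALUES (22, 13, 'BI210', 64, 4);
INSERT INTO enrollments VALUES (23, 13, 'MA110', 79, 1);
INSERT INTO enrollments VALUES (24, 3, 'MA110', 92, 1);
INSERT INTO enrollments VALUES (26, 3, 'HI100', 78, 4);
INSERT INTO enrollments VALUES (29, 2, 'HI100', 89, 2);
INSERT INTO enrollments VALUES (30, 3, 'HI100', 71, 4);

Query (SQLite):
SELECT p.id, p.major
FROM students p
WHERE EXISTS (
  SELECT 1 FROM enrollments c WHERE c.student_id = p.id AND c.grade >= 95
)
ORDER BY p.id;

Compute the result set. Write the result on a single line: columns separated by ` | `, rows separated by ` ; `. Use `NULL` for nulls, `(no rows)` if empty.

2 | Music

For each students row, check whether any enrollments with matching student_id has grade >= 95.
Keep rows where that is true.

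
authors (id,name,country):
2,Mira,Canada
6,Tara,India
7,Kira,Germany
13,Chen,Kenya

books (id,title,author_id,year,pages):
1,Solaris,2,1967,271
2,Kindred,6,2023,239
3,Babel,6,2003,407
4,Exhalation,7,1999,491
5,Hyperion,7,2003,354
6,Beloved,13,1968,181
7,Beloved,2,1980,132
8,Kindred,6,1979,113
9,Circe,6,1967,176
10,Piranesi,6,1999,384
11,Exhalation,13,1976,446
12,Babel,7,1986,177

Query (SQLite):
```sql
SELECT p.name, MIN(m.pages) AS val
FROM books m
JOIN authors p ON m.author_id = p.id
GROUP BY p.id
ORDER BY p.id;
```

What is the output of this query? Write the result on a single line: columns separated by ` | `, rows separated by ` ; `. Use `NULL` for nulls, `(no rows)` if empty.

Join each books row to its authors via author_id.
Group joined rows by authors.id; compute MIN(m.pages) per group.
  2: ids {1, 7} → MIN(m.pages)=132
  6: ids {2, 3, 8, 9, 10} → MIN(m.pages)=113
  7: ids {4, 5, 12} → MIN(m.pages)=177
  13: ids {6, 11} → MIN(m.pages)=181

Mira | 132 ; Tara | 113 ; Kira | 177 ; Chen | 181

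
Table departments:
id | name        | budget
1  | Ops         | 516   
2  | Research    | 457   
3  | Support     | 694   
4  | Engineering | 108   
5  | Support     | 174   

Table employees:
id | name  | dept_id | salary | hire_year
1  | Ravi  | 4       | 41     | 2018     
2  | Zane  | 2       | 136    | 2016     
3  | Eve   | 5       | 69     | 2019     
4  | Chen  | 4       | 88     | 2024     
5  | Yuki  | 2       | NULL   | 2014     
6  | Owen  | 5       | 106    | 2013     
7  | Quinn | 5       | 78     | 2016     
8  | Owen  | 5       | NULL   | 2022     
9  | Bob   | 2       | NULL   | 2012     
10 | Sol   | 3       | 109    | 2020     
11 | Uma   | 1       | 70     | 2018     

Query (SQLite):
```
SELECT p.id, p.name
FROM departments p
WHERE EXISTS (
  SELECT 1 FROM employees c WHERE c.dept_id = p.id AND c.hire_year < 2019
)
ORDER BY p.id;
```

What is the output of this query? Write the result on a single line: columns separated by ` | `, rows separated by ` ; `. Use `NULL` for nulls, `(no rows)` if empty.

For each departments row, check whether any employees with matching dept_id has hire_year < 2019.
Keep rows where that is true.

1 | Ops ; 2 | Research ; 4 | Engineering ; 5 | Support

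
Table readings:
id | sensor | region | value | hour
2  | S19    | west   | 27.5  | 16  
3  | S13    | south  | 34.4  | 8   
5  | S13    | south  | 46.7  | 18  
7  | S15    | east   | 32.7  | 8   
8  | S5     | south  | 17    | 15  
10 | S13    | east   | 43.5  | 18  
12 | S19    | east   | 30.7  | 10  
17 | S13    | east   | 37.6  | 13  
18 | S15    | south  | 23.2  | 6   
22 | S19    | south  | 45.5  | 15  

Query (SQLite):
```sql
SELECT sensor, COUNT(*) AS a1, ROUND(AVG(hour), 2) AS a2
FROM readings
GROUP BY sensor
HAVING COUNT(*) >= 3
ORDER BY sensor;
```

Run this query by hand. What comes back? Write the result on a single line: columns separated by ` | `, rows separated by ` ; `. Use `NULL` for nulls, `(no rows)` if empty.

S13 | 4 | 14.25 ; S19 | 3 | 13.67

Group readings by sensor.
Per group compute: COUNT(*), ROUND(AVG(hour), 2).
HAVING: drop groups with fewer than 3 rows.
  S13: ids {3, 5, 10, 17} → COUNT(*)=4, ROUND(AVG(hour), 2)=14.25
  S15: ids {7, 18} → COUNT(*)=2, ROUND(AVG(hour), 2)=7
  S19: ids {2, 12, 22} → COUNT(*)=3, ROUND(AVG(hour), 2)=13.67
  S5: ids {8} → COUNT(*)=1, ROUND(AVG(hour), 2)=15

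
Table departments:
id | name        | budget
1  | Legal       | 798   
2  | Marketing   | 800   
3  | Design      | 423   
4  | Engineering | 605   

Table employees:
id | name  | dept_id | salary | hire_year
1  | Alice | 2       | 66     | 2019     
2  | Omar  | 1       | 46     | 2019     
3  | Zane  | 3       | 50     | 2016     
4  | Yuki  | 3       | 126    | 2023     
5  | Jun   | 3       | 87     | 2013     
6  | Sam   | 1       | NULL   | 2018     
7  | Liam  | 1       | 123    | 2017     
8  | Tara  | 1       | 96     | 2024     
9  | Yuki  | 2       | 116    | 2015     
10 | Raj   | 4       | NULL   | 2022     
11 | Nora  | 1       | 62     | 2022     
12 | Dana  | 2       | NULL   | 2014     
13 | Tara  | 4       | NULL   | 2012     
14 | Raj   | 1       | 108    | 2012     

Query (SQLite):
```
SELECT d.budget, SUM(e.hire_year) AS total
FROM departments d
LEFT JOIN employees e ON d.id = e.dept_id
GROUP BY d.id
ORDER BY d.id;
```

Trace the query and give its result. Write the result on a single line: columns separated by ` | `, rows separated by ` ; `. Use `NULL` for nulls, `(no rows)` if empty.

798 | 12112 ; 800 | 6048 ; 423 | 6052 ; 605 | 4034

LEFT JOIN keeps every departments row; unmatched ones get NULL for employees columns.
Group by departments.id and compute SUM(e.hire_year). SUM over an all-NULL group is NULL.
  1: ids {2, 6, 7, 8, 11, 14} → SUM(e.hire_year)=12112
  2: ids {1, 9, 12} → SUM(e.hire_year)=6048
  3: ids {3, 4, 5} → SUM(e.hire_year)=6052
  4: ids {10, 13} → SUM(e.hire_year)=4034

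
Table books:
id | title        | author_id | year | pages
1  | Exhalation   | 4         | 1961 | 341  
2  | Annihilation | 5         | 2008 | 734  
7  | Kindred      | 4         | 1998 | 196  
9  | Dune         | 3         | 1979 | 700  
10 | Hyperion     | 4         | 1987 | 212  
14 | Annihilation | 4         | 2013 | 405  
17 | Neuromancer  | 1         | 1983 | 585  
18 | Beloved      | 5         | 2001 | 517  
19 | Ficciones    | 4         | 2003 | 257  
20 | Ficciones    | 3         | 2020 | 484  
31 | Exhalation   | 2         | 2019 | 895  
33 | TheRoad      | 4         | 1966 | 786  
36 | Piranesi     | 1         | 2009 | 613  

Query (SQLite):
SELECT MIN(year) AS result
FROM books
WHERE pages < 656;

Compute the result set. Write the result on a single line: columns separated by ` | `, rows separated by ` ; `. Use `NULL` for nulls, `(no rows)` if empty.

1961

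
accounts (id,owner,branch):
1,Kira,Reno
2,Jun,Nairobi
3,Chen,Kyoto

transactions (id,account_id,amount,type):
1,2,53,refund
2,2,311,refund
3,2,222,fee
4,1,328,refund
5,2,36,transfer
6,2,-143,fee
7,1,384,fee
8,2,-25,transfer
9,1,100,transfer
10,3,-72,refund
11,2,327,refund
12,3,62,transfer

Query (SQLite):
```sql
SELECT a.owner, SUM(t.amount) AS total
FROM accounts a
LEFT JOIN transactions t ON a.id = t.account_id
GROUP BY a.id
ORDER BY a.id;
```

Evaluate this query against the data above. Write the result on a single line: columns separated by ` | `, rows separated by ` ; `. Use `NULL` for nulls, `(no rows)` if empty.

Kira | 812 ; Jun | 781 ; Chen | -10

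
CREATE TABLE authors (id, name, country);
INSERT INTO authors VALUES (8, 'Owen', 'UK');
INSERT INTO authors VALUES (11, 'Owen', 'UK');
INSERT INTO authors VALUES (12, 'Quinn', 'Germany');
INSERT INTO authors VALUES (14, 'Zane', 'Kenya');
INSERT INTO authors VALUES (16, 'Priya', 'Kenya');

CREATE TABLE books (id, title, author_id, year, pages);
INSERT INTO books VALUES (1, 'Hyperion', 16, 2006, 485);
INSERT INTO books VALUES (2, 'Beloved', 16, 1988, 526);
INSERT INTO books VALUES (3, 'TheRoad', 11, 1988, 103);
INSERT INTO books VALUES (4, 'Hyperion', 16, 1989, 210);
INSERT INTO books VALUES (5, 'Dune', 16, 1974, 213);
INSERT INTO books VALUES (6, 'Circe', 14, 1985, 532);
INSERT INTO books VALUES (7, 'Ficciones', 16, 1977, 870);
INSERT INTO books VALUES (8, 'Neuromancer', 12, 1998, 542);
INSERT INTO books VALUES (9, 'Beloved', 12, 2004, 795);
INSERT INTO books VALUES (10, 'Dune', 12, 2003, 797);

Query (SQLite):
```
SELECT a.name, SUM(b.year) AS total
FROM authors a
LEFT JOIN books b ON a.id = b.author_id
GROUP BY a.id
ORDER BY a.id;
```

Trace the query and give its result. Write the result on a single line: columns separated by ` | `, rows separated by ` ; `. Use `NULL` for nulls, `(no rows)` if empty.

Owen | NULL ; Owen | 1988 ; Quinn | 6005 ; Zane | 1985 ; Priya | 9934

LEFT JOIN keeps every authors row; unmatched ones get NULL for books columns.
Group by authors.id and compute SUM(b.year). SUM over an all-NULL group is NULL.
  8: ids {—} → SUM(b.year)=NULL
  11: ids {3} → SUM(b.year)=1988
  12: ids {8, 9, 10} → SUM(b.year)=6005
  14: ids {6} → SUM(b.year)=1985
  16: ids {1, 2, 4, 5, 7} → SUM(b.year)=9934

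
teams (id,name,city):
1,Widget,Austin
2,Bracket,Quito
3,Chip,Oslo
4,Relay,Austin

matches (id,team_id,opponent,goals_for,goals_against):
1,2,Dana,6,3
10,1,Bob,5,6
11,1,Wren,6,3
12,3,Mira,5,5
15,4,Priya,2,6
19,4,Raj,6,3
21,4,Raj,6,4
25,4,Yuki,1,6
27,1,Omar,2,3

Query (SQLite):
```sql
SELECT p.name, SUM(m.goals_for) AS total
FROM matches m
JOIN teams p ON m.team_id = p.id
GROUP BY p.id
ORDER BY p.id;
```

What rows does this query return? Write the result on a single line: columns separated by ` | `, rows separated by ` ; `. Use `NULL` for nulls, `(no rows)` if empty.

Join each matches row to its teams via team_id.
Group joined rows by teams.id; compute SUM(m.goals_for) per group.
  1: ids {10, 11, 27} → SUM(m.goals_for)=13
  2: ids {1} → SUM(m.goals_for)=6
  3: ids {12} → SUM(m.goals_for)=5
  4: ids {15, 19, 21, 25} → SUM(m.goals_for)=15

Widget | 13 ; Bracket | 6 ; Chip | 5 ; Relay | 15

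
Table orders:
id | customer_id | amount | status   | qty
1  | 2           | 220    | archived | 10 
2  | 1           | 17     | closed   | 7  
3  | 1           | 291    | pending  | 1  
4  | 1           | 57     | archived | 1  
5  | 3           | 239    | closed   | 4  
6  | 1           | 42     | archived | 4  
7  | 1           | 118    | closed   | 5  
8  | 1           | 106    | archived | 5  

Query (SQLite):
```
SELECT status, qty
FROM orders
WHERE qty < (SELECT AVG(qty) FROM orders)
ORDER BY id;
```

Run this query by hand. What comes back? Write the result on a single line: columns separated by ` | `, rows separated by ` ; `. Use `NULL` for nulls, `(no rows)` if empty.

pending | 1 ; archived | 1 ; closed | 4 ; archived | 4

Scalar subquery: AVG(qty) over all orders rows = 4.625.
Keep rows where qty < that value.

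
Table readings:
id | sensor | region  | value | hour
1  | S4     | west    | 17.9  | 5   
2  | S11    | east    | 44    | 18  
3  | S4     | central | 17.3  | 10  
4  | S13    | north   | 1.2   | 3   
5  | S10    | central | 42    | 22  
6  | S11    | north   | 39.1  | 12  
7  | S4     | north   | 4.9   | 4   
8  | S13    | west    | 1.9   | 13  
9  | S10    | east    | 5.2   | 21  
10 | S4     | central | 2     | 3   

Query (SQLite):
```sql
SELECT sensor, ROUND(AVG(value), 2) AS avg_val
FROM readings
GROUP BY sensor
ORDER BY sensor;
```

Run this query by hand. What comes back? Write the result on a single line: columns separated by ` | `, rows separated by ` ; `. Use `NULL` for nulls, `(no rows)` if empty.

S10 | 23.6 ; S11 | 41.55 ; S13 | 1.55 ; S4 | 10.53

Partition readings by sensor; compute ROUND(AVG(value), 2) within each group.
  S10: ids {5, 9} → ROUND(AVG(value), 2)=23.6
  S11: ids {2, 6} → ROUND(AVG(value), 2)=41.55
  S13: ids {4, 8} → ROUND(AVG(value), 2)=1.55
  S4: ids {1, 3, 7, 10} → ROUND(AVG(value), 2)=10.53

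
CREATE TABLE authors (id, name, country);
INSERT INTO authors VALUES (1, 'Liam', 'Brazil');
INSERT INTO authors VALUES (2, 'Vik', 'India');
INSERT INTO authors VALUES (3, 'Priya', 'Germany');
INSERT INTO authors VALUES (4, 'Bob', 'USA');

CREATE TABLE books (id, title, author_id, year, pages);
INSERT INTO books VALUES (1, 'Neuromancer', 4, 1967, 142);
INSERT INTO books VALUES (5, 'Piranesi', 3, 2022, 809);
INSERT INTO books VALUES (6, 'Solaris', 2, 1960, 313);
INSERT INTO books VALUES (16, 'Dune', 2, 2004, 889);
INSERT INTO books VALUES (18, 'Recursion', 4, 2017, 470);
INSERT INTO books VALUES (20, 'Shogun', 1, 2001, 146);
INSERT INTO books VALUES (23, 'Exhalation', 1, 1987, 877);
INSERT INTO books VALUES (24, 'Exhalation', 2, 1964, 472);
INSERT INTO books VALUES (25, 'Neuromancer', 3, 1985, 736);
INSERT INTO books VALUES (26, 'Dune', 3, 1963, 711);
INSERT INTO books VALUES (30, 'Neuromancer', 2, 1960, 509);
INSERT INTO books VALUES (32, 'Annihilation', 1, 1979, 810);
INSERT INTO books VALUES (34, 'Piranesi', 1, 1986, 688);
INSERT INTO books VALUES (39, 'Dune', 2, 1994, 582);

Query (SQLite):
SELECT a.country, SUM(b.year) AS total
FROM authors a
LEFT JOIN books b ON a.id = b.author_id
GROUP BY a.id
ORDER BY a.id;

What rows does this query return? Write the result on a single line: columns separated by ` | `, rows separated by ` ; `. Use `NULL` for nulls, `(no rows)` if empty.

LEFT JOIN keeps every authors row; unmatched ones get NULL for books columns.
Group by authors.id and compute SUM(b.year). SUM over an all-NULL group is NULL.
  1: ids {20, 23, 32, 34} → SUM(b.year)=7953
  2: ids {6, 16, 24, 30, 39} → SUM(b.year)=9882
  3: ids {5, 25, 26} → SUM(b.year)=5970
  4: ids {1, 18} → SUM(b.year)=3984

Brazil | 7953 ; India | 9882 ; Germany | 5970 ; USA | 3984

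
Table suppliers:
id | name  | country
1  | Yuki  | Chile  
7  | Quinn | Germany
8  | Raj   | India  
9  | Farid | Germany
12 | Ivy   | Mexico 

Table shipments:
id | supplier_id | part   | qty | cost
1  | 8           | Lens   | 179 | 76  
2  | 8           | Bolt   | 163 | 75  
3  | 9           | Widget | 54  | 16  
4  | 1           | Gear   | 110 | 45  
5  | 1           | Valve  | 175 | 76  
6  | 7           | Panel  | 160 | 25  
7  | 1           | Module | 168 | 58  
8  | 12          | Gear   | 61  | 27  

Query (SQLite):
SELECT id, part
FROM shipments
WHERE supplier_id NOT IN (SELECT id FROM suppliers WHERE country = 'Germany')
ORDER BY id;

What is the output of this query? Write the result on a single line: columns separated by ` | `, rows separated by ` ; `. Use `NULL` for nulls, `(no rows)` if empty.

1 | Lens ; 2 | Bolt ; 4 | Gear ; 5 | Valve ; 7 | Module ; 8 | Gear

Inner query: suppliers.id where country = 'Germany'.
Outer: keep shipments rows whose supplier_id is not in that set.
Inner query → {7, 9}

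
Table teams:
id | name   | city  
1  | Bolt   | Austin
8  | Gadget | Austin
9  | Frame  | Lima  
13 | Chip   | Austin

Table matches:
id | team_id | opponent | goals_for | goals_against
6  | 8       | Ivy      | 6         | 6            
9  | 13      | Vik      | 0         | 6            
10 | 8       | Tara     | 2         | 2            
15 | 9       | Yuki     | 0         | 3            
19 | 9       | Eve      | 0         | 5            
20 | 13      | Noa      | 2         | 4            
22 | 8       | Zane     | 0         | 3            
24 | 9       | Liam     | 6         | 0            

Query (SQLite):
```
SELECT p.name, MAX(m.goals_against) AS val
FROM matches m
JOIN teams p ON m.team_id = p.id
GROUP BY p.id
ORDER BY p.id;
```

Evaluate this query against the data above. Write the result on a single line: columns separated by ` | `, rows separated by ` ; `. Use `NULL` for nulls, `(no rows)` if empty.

Gadget | 6 ; Frame | 5 ; Chip | 6

Join each matches row to its teams via team_id.
Group joined rows by teams.id; compute MAX(m.goals_against) per group.
  8: ids {6, 10, 22} → MAX(m.goals_against)=6
  9: ids {15, 19, 24} → MAX(m.goals_against)=5
  13: ids {9, 20} → MAX(m.goals_against)=6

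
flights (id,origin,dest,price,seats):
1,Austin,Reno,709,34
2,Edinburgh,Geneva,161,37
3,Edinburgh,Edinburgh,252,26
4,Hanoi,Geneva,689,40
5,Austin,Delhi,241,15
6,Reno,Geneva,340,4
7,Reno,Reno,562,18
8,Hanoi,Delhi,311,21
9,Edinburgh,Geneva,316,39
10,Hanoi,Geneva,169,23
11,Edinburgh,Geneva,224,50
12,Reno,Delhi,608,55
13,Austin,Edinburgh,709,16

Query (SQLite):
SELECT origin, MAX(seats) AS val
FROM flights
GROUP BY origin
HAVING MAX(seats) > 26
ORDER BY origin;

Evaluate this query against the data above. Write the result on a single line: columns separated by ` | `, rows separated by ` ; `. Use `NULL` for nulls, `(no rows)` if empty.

Austin | 34 ; Edinburgh | 50 ; Hanoi | 40 ; Reno | 55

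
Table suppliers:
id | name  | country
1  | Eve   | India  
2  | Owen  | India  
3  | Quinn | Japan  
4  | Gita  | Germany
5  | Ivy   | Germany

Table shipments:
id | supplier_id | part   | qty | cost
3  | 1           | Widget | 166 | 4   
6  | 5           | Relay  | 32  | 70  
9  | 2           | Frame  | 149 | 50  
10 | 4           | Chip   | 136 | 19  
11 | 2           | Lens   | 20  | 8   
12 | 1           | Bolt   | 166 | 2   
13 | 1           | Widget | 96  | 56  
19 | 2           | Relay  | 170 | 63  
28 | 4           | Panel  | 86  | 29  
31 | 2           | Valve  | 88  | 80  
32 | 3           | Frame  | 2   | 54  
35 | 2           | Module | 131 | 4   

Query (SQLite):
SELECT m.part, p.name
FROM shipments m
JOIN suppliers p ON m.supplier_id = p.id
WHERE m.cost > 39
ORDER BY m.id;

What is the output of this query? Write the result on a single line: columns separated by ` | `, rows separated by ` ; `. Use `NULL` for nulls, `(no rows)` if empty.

Relay | Ivy ; Frame | Owen ; Widget | Eve ; Relay | Owen ; Valve | Owen ; Frame | Quinn

Each shipments row matches the suppliers row where supplier_id = suppliers.id.
Then keep rows with m.cost > 39.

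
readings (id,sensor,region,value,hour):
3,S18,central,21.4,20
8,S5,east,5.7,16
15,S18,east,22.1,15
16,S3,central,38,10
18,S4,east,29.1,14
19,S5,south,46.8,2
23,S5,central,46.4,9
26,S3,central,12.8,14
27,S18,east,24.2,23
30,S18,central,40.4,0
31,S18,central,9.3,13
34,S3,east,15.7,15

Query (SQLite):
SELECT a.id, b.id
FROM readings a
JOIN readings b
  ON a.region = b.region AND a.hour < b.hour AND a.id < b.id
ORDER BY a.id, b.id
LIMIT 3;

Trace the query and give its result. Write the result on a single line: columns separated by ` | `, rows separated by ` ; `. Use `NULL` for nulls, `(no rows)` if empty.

Pairs (a,b) with same region, a.hour < b.hour, a.id < b.id.
region groups: central:{3,16,23,26,30,31} east:{8,15,18,27,34} south:{19}
Ordered by (a.id, b.id); first 3.

8 | 27 ; 15 | 27 ; 16 | 26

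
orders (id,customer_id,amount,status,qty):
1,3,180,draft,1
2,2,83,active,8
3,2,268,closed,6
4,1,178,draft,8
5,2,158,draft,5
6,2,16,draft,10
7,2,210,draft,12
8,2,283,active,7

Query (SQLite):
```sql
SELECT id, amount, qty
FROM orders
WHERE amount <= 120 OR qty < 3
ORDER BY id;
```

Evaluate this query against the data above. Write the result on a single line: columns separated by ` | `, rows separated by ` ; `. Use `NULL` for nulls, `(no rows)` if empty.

amount <= 120: ids {2, 6}
qty < 3: ids {1}
Combine with OR.

1 | 180 | 1 ; 2 | 83 | 8 ; 6 | 16 | 10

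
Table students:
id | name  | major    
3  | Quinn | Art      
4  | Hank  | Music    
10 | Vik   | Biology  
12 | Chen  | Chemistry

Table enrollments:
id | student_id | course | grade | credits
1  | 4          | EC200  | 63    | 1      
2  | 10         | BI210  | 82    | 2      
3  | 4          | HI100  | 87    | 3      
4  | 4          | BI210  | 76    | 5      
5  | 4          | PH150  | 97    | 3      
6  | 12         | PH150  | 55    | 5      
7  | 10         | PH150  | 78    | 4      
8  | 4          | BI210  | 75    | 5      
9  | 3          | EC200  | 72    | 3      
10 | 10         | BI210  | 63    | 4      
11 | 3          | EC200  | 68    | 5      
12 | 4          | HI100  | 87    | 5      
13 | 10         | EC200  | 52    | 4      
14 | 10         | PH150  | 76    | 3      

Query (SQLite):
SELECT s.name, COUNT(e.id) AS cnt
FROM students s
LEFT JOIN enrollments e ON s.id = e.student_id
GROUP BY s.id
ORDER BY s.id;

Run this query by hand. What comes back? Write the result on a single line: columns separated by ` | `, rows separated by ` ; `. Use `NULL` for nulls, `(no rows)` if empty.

Quinn | 2 ; Hank | 6 ; Vik | 5 ; Chen | 1

LEFT JOIN keeps every students row; unmatched ones get NULL for enrollments columns.
Group by students.id and compute COUNT(e.id). COUNT(col) of an all-NULL group is 0.
  3: ids {9, 11} → COUNT(e.id)=2
  4: ids {1, 3, 4, 5, 8, 12} → COUNT(e.id)=6
  10: ids {2, 7, 10, 13, 14} → COUNT(e.id)=5
  12: ids {6} → COUNT(e.id)=1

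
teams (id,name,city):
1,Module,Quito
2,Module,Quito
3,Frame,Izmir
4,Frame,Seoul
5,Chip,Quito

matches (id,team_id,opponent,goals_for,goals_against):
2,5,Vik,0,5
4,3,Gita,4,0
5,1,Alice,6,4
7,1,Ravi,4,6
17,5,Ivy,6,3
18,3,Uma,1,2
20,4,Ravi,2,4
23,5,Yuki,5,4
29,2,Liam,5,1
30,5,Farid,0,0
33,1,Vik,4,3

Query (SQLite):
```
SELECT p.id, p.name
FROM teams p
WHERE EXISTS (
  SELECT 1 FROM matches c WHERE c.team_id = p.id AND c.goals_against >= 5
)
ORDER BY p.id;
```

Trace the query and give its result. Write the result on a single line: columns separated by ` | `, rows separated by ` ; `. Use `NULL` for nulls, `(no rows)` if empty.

1 | Module ; 5 | Chip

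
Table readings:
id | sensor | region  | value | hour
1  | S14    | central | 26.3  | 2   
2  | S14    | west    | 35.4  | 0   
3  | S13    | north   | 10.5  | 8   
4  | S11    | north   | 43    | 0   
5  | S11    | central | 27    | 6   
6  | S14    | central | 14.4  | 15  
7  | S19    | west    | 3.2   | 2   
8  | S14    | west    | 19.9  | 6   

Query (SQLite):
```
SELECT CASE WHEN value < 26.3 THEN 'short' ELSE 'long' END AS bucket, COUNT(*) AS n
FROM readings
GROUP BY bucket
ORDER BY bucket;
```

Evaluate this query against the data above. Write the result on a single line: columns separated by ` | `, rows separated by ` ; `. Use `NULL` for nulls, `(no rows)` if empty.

Bucket rows by value < 26.3 → 'short' else 'long'; count each bucket.

long | 4 ; short | 4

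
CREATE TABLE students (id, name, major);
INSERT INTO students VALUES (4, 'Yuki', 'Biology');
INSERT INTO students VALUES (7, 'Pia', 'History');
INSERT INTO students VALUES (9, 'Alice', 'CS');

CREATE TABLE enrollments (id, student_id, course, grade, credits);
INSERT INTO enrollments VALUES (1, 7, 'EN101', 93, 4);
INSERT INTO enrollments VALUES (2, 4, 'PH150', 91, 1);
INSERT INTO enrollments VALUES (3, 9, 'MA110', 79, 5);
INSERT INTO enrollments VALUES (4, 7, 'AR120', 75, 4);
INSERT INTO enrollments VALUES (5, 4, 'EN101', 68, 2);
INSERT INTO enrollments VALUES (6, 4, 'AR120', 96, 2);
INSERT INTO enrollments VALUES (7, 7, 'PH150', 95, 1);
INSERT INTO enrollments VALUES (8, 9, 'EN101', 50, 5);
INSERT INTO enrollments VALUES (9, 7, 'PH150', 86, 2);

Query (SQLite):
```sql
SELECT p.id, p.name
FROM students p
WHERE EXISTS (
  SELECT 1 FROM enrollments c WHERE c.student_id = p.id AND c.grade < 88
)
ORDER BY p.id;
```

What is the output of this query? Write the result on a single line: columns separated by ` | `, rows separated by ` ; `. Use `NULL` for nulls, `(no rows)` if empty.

4 | Yuki ; 7 | Pia ; 9 | Alice

For each students row, check whether any enrollments with matching student_id has grade < 88.
Keep rows where that is true.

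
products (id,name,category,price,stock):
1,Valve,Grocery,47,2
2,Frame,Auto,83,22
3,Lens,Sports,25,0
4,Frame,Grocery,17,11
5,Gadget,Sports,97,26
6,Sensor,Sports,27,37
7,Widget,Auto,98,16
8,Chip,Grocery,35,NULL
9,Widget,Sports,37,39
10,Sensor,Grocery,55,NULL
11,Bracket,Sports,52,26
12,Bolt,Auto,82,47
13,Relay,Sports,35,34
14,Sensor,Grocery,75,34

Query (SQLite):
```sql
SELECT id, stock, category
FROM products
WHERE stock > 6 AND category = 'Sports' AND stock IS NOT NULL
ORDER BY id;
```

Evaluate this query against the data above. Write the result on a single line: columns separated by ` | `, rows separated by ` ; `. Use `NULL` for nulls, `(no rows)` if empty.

stock > 6: ids {2, 4, 5, 6, 7, 9, 11, 12, 13, 14}
category = 'Sports': ids {3, 5, 6, 9, 11, 13}
stock IS NOT NULL: ids {1, 2, 3, 4, 5, 6, 7, 9, 11, 12, 13, 14}
Combine with AND.

5 | 26 | Sports ; 6 | 37 | Sports ; 9 | 39 | Sports ; 11 | 26 | Sports ; 13 | 34 | Sports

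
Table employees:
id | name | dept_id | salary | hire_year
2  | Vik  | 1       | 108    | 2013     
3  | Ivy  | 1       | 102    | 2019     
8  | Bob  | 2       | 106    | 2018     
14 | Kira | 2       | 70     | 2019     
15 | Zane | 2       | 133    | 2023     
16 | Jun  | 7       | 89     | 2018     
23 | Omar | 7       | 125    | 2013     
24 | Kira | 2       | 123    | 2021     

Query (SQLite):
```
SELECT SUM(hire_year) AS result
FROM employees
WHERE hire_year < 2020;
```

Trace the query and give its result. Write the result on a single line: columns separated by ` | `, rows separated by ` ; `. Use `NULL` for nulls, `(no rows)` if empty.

12100

Rows where hire_year < 2020 → hire_year values: [2013, 2019, 2018, 2019, 2018, 2013].
SUM of non-NULL values = 12100.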